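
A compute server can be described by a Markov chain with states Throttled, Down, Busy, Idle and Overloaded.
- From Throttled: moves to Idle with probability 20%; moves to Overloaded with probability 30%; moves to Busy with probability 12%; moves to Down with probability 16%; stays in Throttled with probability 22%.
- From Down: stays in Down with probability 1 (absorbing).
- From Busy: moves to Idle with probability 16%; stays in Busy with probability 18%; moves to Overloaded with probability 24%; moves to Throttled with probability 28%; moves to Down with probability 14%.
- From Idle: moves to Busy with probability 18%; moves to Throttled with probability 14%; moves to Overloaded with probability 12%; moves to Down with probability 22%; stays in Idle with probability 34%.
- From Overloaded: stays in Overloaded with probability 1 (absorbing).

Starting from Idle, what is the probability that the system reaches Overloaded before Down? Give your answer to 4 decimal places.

0.4682

Let h(s) be the probability of absorption at Overloaded starting from transient state s. Then h(Overloaded) = 1 and h(Down) = 0. By first-step analysis:
h(Throttled) = 0.22·h(Throttled) + 0.16·0 + 0.12·h(Busy) + 0.2·h(Idle) + 0.3·1
h(Busy) = 0.28·h(Throttled) + 0.14·0 + 0.18·h(Busy) + 0.16·h(Idle) + 0.24·1
h(Idle) = 0.14·h(Throttled) + 0.22·0 + 0.18·h(Busy) + 0.34·h(Idle) + 0.12·1
Solving: h(Throttled) = 0.5950, h(Busy) = 0.5872, h(Idle) = 0.4682.
Starting from Idle, the probability is 0.4682.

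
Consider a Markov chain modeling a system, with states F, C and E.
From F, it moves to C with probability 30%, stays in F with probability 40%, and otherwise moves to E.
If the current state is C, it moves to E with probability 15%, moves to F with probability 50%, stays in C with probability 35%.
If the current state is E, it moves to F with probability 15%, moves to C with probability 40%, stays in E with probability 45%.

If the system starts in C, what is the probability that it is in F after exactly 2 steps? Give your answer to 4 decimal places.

0.3975

Sum over the intermediate state after 1 step:
P = P(C→F)·P(F→F) + P(C→C)·P(C→F) + P(C→E)·P(E→F)
  = 0.5×0.4 + 0.35×0.5 + 0.15×0.15
  = 0.2000 + 0.1750 + 0.0225 = 0.3975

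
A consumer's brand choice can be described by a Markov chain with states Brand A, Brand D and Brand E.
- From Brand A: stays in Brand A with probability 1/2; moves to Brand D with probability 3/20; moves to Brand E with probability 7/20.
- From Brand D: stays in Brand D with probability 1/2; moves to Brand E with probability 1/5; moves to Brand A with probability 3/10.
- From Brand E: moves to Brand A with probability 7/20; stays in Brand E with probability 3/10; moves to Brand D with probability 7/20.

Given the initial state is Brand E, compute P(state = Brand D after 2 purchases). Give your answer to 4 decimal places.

0.3325

Sum over the intermediate state after 1 purchase:
P = P(Brand E→Brand A)·P(Brand A→Brand D) + P(Brand E→Brand D)·P(Brand D→Brand D) + P(Brand E→Brand E)·P(Brand E→Brand D)
  = 0.35×0.15 + 0.35×0.5 + 0.3×0.35
  = 0.0525 + 0.1750 + 0.1050 = 0.3325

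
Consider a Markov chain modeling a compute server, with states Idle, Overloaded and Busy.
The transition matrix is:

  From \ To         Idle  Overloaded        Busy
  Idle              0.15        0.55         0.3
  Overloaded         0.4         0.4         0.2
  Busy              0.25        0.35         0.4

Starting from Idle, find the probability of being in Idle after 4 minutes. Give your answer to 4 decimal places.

Propagate the distribution vector 4 minutes from Idle.
After 0 minutes: (1.0000, 0.0000, 0.0000)
After 1 minute: (0.1500, 0.5500, 0.3000)
After 2 minutes: (0.3175, 0.4075, 0.2750)
After 3 minutes: (0.2794, 0.4339, 0.2868)
After 4 minutes: (0.2871, 0.4276, 0.2853)
P(in Idle after 4 minutes) = 0.2871

0.2871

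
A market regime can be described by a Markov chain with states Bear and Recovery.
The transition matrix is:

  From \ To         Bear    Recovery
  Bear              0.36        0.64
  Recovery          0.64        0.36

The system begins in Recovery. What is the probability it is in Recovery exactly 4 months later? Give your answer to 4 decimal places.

0.5031

Propagate the distribution vector 4 months from Recovery.
After 0 months: (0.0000, 1.0000)
After 1 month: (0.6400, 0.3600)
After 2 months: (0.4608, 0.5392)
After 3 months: (0.5110, 0.4890)
After 4 months: (0.4969, 0.5031)
P(in Recovery after 4 months) = 0.5031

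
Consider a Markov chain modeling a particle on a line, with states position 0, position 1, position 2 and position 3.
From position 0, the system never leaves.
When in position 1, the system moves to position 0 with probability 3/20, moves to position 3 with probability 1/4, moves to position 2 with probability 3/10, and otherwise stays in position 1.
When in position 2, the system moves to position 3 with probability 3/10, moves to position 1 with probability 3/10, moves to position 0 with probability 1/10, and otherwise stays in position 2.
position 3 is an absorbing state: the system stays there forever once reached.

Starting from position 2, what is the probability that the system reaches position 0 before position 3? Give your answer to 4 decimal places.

Let h(s) be the probability of absorption at position 0 starting from transient state s. Then h(position 0) = 1 and h(position 3) = 0. By first-step analysis:
h(position 1) = 0.15·1 + 0.3·h(position 1) + 0.3·h(position 2) + 0.25·0
h(position 2) = 0.1·1 + 0.3·h(position 1) + 0.3·h(position 2) + 0.3·0
Solving: h(position 1) = 0.3375, h(position 2) = 0.2875.
Starting from position 2, the probability is 0.2875.

0.2875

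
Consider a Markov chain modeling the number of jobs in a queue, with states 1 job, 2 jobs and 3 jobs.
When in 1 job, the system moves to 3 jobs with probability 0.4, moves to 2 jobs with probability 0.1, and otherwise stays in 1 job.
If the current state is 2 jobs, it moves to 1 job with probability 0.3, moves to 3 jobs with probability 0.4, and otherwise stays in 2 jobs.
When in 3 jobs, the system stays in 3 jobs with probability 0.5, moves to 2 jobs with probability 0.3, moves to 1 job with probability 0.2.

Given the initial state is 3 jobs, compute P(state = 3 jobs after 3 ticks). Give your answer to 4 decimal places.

Propagate the distribution vector 3 ticks from 3 jobs.
After 0 ticks: (0.0000, 0.0000, 1.0000)
After 1 tick: (0.2000, 0.3000, 0.5000)
After 2 ticks: (0.2900, 0.2600, 0.4500)
After 3 ticks: (0.3130, 0.2420, 0.4450)
P(in 3 jobs after 3 ticks) = 0.4450

0.4450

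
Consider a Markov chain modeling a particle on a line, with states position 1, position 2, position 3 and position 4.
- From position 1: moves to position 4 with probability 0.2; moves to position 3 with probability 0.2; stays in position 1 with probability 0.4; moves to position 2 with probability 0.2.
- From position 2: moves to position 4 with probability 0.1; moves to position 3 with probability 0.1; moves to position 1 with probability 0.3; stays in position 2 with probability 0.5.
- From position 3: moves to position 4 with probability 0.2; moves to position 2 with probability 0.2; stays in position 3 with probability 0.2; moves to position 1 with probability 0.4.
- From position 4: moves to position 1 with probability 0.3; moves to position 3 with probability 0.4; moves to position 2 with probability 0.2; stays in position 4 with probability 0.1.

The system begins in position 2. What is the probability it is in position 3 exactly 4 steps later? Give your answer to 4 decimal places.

Propagate the distribution vector 4 steps from position 2.
After 0 steps: (0.0000, 1.0000, 0.0000, 0.0000)
After 1 step: (0.3000, 0.5000, 0.1000, 0.1000)
After 2 steps: (0.3400, 0.3500, 0.1700, 0.1400)
After 3 steps: (0.3510, 0.3050, 0.1930, 0.1510)
After 4 steps: (0.3544, 0.2915, 0.1997, 0.1544)
P(in position 3 after 4 steps) = 0.1997

0.1997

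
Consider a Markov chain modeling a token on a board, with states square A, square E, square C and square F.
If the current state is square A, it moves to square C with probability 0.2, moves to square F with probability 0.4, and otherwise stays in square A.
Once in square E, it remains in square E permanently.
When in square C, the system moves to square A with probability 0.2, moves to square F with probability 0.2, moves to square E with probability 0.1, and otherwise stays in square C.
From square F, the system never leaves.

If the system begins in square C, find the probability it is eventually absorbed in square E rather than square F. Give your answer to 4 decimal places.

Let h(s) be the probability of absorption at square E starting from transient state s. Then h(square E) = 1 and h(square F) = 0. By first-step analysis:
h(square A) = 0.4·h(square A) + 0.2·h(square C) + 0.4·0
h(square C) = 0.2·h(square A) + 0.1·1 + 0.5·h(square C) + 0.2·0
Solving: h(square A) = 0.0769, h(square C) = 0.2308.
Starting from square C, the probability is 0.2308.

0.2308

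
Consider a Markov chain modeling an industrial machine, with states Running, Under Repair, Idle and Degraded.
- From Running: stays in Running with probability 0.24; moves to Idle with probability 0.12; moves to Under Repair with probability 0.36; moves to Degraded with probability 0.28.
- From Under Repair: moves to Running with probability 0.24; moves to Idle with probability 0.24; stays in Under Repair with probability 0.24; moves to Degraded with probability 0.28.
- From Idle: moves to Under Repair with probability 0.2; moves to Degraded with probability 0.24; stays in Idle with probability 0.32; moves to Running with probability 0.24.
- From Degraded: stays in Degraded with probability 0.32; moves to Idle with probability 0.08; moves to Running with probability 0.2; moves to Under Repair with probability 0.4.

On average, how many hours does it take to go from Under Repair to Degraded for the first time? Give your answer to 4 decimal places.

3.6925

Let t(s) be the expected number of hours to first reach Degraded from state s, with t(Degraded) = 0. Conditioning on the first hour:
t(Running) = 1 + 0.24·t(Running) + 0.36·t(Under Repair) + 0.12·t(Idle)
t(Under Repair) = 1 + 0.24·t(Running) + 0.24·t(Under Repair) + 0.24·t(Idle)
t(Idle) = 1 + 0.24·t(Running) + 0.2·t(Under Repair) + 0.32·t(Idle)
Solving: t(Running) = 3.6733, t(Under Repair) = 3.6925, t(Idle) = 3.8531.
Expected hours from Under Repair to Degraded: 3.6925.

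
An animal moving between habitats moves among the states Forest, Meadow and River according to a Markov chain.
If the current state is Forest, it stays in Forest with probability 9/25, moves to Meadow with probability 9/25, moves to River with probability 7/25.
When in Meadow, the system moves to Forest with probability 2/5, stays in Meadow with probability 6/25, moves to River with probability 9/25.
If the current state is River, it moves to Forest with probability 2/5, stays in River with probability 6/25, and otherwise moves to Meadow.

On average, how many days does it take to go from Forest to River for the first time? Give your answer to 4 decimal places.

3.2710

Let t(s) be the expected number of days to first reach River from state s, with t(River) = 0. Conditioning on the first day:
t(Forest) = 1 + 0.36·t(Forest) + 0.36·t(Meadow)
t(Meadow) = 1 + 0.4·t(Forest) + 0.24·t(Meadow)
Solving: t(Forest) = 3.2710, t(Meadow) = 3.0374.
Expected days from Forest to River: 3.2710.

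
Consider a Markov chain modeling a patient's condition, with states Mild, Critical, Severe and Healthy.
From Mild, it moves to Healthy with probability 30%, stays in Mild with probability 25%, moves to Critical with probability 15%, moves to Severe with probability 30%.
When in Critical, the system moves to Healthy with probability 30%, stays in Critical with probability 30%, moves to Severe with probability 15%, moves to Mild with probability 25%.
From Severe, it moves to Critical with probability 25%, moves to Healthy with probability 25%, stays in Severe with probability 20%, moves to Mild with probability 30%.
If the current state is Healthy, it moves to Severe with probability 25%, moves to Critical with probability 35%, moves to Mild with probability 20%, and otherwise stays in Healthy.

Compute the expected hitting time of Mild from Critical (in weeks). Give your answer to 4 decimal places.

Let t(s) be the expected number of weeks to first reach Mild from state s, with t(Mild) = 0. Conditioning on the first week:
t(Critical) = 1 + 0.3·t(Critical) + 0.15·t(Severe) + 0.3·t(Healthy)
t(Severe) = 1 + 0.25·t(Critical) + 0.2·t(Severe) + 0.25·t(Healthy)
t(Healthy) = 1 + 0.35·t(Critical) + 0.25·t(Severe) + 0.2·t(Healthy)
Solving: t(Critical) = 4.0639, t(Severe) = 3.8413, t(Healthy) = 4.2284.
Expected weeks from Critical to Mild: 4.0639.

4.0639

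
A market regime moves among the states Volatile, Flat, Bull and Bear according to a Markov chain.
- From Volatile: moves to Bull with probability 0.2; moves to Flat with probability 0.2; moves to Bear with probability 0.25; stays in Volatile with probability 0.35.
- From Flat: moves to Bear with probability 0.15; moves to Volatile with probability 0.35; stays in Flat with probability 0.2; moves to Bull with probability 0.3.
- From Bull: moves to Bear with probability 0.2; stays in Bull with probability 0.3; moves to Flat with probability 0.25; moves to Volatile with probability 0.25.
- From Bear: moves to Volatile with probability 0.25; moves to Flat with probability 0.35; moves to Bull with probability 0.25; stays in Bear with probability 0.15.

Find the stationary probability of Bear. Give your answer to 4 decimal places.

0.1935

Let the stationary distribution be π with π = πP and π_1 + π_2 + π_3 + π_4 = 1.
π_1 = 0.35·π_1 + 0.35·π_2 + 0.25·π_3 + 0.25·π_4
π_2 = 0.2·π_1 + 0.2·π_2 + 0.25·π_3 + 0.35·π_4
π_3 = 0.2·π_1 + 0.3·π_2 + 0.3·π_3 + 0.25·π_4
Solving with the normalization constraint gives π = (0.3047, 0.2420, 0.2599, 0.1935).
So the stationary probability of Bear is 0.1935.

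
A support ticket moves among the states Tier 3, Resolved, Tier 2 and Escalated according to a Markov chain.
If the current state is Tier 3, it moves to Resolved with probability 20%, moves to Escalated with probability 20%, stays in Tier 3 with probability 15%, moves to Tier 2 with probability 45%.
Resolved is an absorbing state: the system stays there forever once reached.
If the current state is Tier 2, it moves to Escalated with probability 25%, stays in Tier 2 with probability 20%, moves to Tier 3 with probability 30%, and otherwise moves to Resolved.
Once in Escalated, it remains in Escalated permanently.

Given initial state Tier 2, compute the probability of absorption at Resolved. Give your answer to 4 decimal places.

Let h(s) be the probability of absorption at Resolved starting from transient state s. Then h(Resolved) = 1 and h(Escalated) = 0. By first-step analysis:
h(Tier 3) = 0.15·h(Tier 3) + 0.2·1 + 0.45·h(Tier 2) + 0.2·0
h(Tier 2) = 0.3·h(Tier 3) + 0.25·1 + 0.2·h(Tier 2) + 0.25·0
Solving: h(Tier 3) = 0.5000, h(Tier 2) = 0.5000.
Starting from Tier 2, the probability is 0.5000.

0.5000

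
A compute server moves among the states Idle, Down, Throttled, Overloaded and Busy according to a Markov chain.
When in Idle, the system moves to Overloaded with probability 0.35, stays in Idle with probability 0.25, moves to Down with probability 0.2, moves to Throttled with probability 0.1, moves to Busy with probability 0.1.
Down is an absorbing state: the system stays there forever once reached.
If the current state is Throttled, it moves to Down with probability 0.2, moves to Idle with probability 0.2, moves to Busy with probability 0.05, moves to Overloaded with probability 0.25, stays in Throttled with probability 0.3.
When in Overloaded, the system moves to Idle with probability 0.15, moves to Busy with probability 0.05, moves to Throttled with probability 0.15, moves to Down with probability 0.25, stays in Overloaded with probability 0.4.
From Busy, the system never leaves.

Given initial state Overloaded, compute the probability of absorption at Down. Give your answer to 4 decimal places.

Let h(s) be the probability of absorption at Down starting from transient state s. Then h(Down) = 1 and h(Busy) = 0. By first-step analysis:
h(Idle) = 0.25·h(Idle) + 0.2·1 + 0.1·h(Throttled) + 0.35·h(Overloaded) + 0.1·0
h(Throttled) = 0.2·h(Idle) + 0.2·1 + 0.3·h(Throttled) + 0.25·h(Overloaded) + 0.05·0
h(Overloaded) = 0.15·h(Idle) + 0.25·1 + 0.15·h(Throttled) + 0.4·h(Overloaded) + 0.05·0
Solving: h(Idle) = 0.7437, h(Throttled) = 0.7834, h(Overloaded) = 0.7984.
Starting from Overloaded, the probability is 0.7984.

0.7984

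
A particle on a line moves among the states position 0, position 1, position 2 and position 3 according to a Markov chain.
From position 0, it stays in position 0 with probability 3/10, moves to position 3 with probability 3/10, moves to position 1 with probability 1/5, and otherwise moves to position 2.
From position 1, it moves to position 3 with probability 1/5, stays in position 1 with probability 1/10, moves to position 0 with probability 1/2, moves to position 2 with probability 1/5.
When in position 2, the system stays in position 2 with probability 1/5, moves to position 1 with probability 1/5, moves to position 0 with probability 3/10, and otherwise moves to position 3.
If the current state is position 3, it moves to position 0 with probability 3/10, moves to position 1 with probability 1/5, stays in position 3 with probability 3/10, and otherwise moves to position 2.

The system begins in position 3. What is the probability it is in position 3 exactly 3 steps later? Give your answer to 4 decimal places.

Propagate the distribution vector 3 steps from position 3.
After 0 steps: (0.0000, 0.0000, 0.0000, 1.0000)
After 1 step: (0.3000, 0.2000, 0.2000, 0.3000)
After 2 steps: (0.3400, 0.1800, 0.2000, 0.2800)
After 3 steps: (0.3360, 0.1820, 0.2000, 0.2820)
P(in position 3 after 3 steps) = 0.2820

0.2820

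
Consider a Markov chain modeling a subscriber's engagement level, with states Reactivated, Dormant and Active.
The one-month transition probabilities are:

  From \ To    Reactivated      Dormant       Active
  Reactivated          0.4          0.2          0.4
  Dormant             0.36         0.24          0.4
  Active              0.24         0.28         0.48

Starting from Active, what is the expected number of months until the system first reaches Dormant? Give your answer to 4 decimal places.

3.8889

Let t(s) be the expected number of months to first reach Dormant from state s, with t(Dormant) = 0. Conditioning on the first month:
t(Reactivated) = 1 + 0.4·t(Reactivated) + 0.4·t(Active)
t(Active) = 1 + 0.24·t(Reactivated) + 0.48·t(Active)
Solving: t(Reactivated) = 4.2593, t(Active) = 3.8889.
Expected months from Active to Dormant: 3.8889.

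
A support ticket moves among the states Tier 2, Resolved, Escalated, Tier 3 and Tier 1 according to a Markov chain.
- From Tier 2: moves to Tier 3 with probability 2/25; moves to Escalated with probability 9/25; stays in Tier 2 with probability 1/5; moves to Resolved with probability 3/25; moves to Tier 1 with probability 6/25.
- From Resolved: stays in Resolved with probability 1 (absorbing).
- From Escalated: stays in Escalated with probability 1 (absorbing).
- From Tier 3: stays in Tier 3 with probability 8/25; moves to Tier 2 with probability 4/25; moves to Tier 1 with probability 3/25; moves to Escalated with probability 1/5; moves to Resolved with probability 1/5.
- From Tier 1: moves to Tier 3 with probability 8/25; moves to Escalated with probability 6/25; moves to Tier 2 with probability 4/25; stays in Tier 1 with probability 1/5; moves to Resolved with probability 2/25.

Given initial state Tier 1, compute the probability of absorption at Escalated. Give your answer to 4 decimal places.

0.6741

Let h(s) be the probability of absorption at Escalated starting from transient state s. Then h(Escalated) = 1 and h(Resolved) = 0. By first-step analysis:
h(Tier 2) = 0.2·h(Tier 2) + 0.12·0 + 0.36·1 + 0.08·h(Tier 3) + 0.24·h(Tier 1)
h(Tier 3) = 0.16·h(Tier 2) + 0.2·0 + 0.2·1 + 0.32·h(Tier 3) + 0.12·h(Tier 1)
h(Tier 1) = 0.16·h(Tier 2) + 0.08·0 + 0.24·1 + 0.32·h(Tier 3) + 0.2·h(Tier 1)
Solving: h(Tier 2) = 0.7103, h(Tier 3) = 0.5802, h(Tier 1) = 0.6741.
Starting from Tier 1, the probability is 0.6741.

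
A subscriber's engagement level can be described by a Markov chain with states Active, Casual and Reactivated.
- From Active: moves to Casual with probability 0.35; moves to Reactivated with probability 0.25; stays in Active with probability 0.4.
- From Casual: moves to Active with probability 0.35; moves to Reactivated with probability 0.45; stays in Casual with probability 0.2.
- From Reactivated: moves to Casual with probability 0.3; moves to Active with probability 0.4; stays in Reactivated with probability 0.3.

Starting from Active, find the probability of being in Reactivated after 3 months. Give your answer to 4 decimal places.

Propagate the distribution vector 3 months from Active.
After 0 months: (1.0000, 0.0000, 0.0000)
After 1 month: (0.4000, 0.3500, 0.2500)
After 2 months: (0.3825, 0.2850, 0.3325)
After 3 months: (0.3858, 0.2906, 0.3236)
P(in Reactivated after 3 months) = 0.3236

0.3236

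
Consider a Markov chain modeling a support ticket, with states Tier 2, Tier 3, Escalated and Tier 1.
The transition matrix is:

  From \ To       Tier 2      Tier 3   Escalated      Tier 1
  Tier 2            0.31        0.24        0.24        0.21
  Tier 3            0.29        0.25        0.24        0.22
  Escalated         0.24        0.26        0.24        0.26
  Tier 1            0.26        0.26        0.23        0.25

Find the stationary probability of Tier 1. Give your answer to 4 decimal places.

Let the stationary distribution be π with π = πP and π_1 + π_2 + π_3 + π_4 = 1.
π_1 = 0.31·π_1 + 0.29·π_2 + 0.24·π_3 + 0.26·π_4
π_2 = 0.24·π_1 + 0.25·π_2 + 0.26·π_3 + 0.26·π_4
π_3 = 0.24·π_1 + 0.24·π_2 + 0.24·π_3 + 0.23·π_4
Solving with the normalization constraint gives π = (0.2766, 0.2519, 0.2377, 0.2338).
So the stationary probability of Tier 1 is 0.2338.

0.2338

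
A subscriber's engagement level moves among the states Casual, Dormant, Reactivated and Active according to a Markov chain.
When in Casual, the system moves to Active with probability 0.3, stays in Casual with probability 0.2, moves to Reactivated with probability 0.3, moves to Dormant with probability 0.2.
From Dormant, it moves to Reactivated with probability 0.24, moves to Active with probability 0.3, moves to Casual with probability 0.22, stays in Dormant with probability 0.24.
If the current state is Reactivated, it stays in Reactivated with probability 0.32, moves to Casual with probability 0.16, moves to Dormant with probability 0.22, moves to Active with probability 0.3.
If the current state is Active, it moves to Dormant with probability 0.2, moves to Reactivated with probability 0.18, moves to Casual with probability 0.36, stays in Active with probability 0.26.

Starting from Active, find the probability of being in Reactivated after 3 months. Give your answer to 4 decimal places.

Propagate the distribution vector 3 months from Active.
After 0 months: (0.0000, 0.0000, 0.0000, 1.0000)
After 1 month: (0.3600, 0.2000, 0.1800, 0.2600)
After 2 months: (0.2384, 0.2116, 0.2604, 0.2896)
After 3 months: (0.2402, 0.2137, 0.2578, 0.2884)
P(in Reactivated after 3 months) = 0.2578

0.2578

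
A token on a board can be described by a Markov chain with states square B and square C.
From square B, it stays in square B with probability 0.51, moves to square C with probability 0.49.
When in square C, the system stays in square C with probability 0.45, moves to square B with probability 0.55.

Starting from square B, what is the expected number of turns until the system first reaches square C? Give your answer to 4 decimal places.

2.0408

Let t(s) be the expected number of turns to first reach square C from state s, with t(square C) = 0. Conditioning on the first turn:
t(square B) = 1 + 0.51·t(square B)
Solving: t(square B) = 2.0408.
Expected turns from square B to square C: 2.0408.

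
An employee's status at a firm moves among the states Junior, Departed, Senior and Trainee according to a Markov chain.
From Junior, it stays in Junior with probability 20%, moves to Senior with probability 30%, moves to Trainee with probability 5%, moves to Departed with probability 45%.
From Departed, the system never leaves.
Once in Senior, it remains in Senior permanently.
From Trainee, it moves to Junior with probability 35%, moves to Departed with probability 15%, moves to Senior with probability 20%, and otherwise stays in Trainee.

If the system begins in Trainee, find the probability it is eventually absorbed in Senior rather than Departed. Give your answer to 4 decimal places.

0.4885

Let h(s) be the probability of absorption at Senior starting from transient state s. Then h(Senior) = 1 and h(Departed) = 0. By first-step analysis:
h(Junior) = 0.2·h(Junior) + 0.45·0 + 0.3·1 + 0.05·h(Trainee)
h(Trainee) = 0.35·h(Junior) + 0.15·0 + 0.2·1 + 0.3·h(Trainee)
Solving: h(Junior) = 0.4055, h(Trainee) = 0.4885.
Starting from Trainee, the probability is 0.4885.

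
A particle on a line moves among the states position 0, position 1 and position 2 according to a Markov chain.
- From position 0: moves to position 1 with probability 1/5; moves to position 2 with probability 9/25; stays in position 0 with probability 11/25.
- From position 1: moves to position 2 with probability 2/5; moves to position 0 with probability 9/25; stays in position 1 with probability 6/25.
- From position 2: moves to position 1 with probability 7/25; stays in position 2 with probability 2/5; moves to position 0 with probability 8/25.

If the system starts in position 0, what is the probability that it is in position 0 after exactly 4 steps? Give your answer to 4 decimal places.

Propagate the distribution vector 4 steps from position 0.
After 0 steps: (1.0000, 0.0000, 0.0000)
After 1 step: (0.4400, 0.2000, 0.3600)
After 2 steps: (0.3808, 0.2368, 0.3824)
After 3 steps: (0.3752, 0.2401, 0.3848)
After 4 steps: (0.3746, 0.2404, 0.3850)
P(in position 0 after 4 steps) = 0.3746

0.3746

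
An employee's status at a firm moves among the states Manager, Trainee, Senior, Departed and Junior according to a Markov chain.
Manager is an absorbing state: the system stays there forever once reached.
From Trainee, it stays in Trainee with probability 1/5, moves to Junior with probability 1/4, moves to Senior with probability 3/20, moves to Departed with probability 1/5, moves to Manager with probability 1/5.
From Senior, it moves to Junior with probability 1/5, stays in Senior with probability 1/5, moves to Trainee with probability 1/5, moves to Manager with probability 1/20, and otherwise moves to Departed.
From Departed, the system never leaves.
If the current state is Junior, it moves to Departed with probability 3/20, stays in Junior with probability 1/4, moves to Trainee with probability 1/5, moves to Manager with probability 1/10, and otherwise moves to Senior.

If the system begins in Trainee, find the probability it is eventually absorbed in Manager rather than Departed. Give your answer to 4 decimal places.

0.4028

Let h(s) be the probability of absorption at Manager starting from transient state s. Then h(Manager) = 1 and h(Departed) = 0. By first-step analysis:
h(Trainee) = 0.2·1 + 0.2·h(Trainee) + 0.15·h(Senior) + 0.2·0 + 0.25·h(Junior)
h(Senior) = 0.05·1 + 0.2·h(Trainee) + 0.2·h(Senior) + 0.35·0 + 0.2·h(Junior)
h(Junior) = 0.1·1 + 0.2·h(Trainee) + 0.3·h(Senior) + 0.15·0 + 0.25·h(Junior)
Solving: h(Trainee) = 0.4028, h(Senior) = 0.2482, h(Junior) = 0.3400.
Starting from Trainee, the probability is 0.4028.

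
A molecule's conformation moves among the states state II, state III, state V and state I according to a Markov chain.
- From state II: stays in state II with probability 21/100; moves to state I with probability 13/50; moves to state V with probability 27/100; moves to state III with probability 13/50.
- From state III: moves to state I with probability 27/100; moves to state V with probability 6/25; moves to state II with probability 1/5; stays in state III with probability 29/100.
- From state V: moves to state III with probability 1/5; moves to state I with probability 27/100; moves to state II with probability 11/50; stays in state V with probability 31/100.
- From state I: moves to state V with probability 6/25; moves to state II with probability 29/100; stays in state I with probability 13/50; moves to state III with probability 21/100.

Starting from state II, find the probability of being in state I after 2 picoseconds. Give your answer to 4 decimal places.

Propagate the distribution vector 2 picoseconds from state II.
After 0 picoseconds: (1.0000, 0.0000, 0.0000, 0.0000)
After 1 picosecond: (0.2100, 0.2600, 0.2700, 0.2600)
After 2 picoseconds: (0.2309, 0.2386, 0.2652, 0.2653)
P(in state I after 2 picoseconds) = 0.2653

0.2653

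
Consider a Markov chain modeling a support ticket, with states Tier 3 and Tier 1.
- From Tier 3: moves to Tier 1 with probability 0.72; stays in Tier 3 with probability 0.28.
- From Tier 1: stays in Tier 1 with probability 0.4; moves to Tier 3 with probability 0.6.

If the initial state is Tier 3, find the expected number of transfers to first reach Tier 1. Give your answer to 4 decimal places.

Let t(s) be the expected number of transfers to first reach Tier 1 from state s, with t(Tier 1) = 0. Conditioning on the first transfer:
t(Tier 3) = 1 + 0.28·t(Tier 3)
Solving: t(Tier 3) = 1.3889.
Expected transfers from Tier 3 to Tier 1: 1.3889.

1.3889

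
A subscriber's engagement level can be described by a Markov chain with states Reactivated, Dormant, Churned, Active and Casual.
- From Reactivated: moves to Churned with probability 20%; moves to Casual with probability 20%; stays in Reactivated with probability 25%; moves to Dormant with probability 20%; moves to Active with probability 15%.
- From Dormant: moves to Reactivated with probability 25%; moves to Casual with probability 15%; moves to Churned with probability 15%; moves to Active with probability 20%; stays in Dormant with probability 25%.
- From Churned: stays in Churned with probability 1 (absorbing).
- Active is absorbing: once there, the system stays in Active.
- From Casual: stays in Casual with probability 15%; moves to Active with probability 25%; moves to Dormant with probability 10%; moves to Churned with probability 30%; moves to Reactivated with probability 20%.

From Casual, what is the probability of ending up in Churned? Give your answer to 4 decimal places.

0.5373

Let h(s) be the probability of absorption at Churned starting from transient state s. Then h(Churned) = 1 and h(Active) = 0. By first-step analysis:
h(Reactivated) = 0.25·h(Reactivated) + 0.2·h(Dormant) + 0.2·1 + 0.15·0 + 0.2·h(Casual)
h(Dormant) = 0.25·h(Reactivated) + 0.25·h(Dormant) + 0.15·1 + 0.2·0 + 0.15·h(Casual)
h(Casual) = 0.2·h(Reactivated) + 0.1·h(Dormant) + 0.3·1 + 0.25·0 + 0.15·h(Casual)
Solving: h(Reactivated) = 0.5399, h(Dormant) = 0.4874, h(Casual) = 0.5373.
Starting from Casual, the probability is 0.5373.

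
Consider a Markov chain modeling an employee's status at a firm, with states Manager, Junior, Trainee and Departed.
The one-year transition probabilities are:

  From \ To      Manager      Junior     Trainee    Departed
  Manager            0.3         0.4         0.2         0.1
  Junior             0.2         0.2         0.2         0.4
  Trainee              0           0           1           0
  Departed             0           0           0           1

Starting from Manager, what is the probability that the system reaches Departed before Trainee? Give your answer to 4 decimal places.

Let h(s) be the probability of absorption at Departed starting from transient state s. Then h(Departed) = 1 and h(Trainee) = 0. By first-step analysis:
h(Manager) = 0.3·h(Manager) + 0.4·h(Junior) + 0.2·0 + 0.1·1
h(Junior) = 0.2·h(Manager) + 0.2·h(Junior) + 0.2·0 + 0.4·1
Solving: h(Manager) = 0.5000, h(Junior) = 0.6250.
Starting from Manager, the probability is 0.5000.

0.5000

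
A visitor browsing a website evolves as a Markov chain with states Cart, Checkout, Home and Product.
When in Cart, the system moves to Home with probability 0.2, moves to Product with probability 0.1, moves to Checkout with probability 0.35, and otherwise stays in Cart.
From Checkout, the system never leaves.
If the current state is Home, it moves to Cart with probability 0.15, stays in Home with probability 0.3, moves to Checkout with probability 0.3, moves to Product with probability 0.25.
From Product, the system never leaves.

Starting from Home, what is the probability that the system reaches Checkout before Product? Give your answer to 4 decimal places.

Let h(s) be the probability of absorption at Checkout starting from transient state s. Then h(Checkout) = 1 and h(Product) = 0. By first-step analysis:
h(Cart) = 0.35·h(Cart) + 0.35·1 + 0.2·h(Home) + 0.1·0
h(Home) = 0.15·h(Cart) + 0.3·1 + 0.3·h(Home) + 0.25·0
Solving: h(Cart) = 0.7176, h(Home) = 0.5824.
Starting from Home, the probability is 0.5824.

0.5824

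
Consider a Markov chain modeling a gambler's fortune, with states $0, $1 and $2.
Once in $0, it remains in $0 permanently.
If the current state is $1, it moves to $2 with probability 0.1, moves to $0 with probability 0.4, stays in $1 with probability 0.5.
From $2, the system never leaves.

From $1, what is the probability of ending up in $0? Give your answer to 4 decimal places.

0.8000

Let h(s) be the probability of absorption at $0 starting from transient state s. Then h($0) = 1 and h($2) = 0. By first-step analysis:
h($1) = 0.4·1 + 0.5·h($1) + 0.1·0
Solving: h($1) = 0.8000.
Starting from $1, the probability is 0.8000.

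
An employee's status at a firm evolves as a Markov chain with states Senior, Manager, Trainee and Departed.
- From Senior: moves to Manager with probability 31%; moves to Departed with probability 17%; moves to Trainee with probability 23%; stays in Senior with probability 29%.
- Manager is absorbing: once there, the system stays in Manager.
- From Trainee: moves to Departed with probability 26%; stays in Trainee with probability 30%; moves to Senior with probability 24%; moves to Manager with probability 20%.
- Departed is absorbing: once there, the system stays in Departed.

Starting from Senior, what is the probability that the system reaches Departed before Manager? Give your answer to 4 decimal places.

0.4047

Let h(s) be the probability of absorption at Departed starting from transient state s. Then h(Departed) = 1 and h(Manager) = 0. By first-step analysis:
h(Senior) = 0.29·h(Senior) + 0.31·0 + 0.23·h(Trainee) + 0.17·1
h(Trainee) = 0.24·h(Senior) + 0.2·0 + 0.3·h(Trainee) + 0.26·1
Solving: h(Senior) = 0.4047, h(Trainee) = 0.5102.
Starting from Senior, the probability is 0.4047.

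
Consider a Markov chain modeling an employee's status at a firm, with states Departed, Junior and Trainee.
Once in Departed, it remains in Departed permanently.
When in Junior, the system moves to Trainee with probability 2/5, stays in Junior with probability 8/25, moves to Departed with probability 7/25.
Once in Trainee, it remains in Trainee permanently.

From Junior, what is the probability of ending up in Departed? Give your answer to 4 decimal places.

Let h(s) be the probability of absorption at Departed starting from transient state s. Then h(Departed) = 1 and h(Trainee) = 0. By first-step analysis:
h(Junior) = 0.28·1 + 0.32·h(Junior) + 0.4·0
Solving: h(Junior) = 0.4118.
Starting from Junior, the probability is 0.4118.

0.4118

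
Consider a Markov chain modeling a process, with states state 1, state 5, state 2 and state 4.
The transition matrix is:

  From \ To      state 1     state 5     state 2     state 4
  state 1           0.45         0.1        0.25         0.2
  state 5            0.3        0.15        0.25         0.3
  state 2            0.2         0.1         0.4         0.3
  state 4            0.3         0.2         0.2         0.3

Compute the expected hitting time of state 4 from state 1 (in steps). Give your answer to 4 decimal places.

4.1677

Let t(s) be the expected number of steps to first reach state 4 from state s, with t(state 4) = 0. Conditioning on the first step:
t(state 1) = 1 + 0.45·t(state 1) + 0.1·t(state 5) + 0.25·t(state 2)
t(state 5) = 1 + 0.3·t(state 1) + 0.15·t(state 5) + 0.25·t(state 2)
t(state 2) = 1 + 0.2·t(state 1) + 0.1·t(state 5) + 0.4·t(state 2)
Solving: t(state 1) = 4.1677, t(state 5) = 3.7290, t(state 2) = 3.6774.
Expected steps from state 1 to state 4: 4.1677.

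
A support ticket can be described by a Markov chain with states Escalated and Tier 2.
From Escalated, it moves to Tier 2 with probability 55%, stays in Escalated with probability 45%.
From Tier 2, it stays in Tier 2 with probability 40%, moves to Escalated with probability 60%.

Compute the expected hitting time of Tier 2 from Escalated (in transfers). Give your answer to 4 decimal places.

1.8182

Let t(s) be the expected number of transfers to first reach Tier 2 from state s, with t(Tier 2) = 0. Conditioning on the first transfer:
t(Escalated) = 1 + 0.45·t(Escalated)
Solving: t(Escalated) = 1.8182.
Expected transfers from Escalated to Tier 2: 1.8182.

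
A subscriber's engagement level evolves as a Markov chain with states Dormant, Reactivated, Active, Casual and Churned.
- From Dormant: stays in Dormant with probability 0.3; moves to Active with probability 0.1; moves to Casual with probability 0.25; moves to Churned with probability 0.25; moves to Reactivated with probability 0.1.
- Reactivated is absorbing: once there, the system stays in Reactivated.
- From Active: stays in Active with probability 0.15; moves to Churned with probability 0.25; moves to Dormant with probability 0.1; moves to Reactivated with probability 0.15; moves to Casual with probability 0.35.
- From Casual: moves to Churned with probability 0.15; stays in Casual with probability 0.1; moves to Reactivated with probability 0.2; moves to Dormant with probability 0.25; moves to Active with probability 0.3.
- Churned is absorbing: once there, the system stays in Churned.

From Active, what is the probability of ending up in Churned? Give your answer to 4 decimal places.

Let h(s) be the probability of absorption at Churned starting from transient state s. Then h(Churned) = 1 and h(Reactivated) = 0. By first-step analysis:
h(Dormant) = 0.3·h(Dormant) + 0.1·0 + 0.1·h(Active) + 0.25·h(Casual) + 0.25·1
h(Active) = 0.1·h(Dormant) + 0.15·0 + 0.15·h(Active) + 0.35·h(Casual) + 0.25·1
h(Casual) = 0.25·h(Dormant) + 0.2·0 + 0.3·h(Active) + 0.1·h(Casual) + 0.15·1
Solving: h(Dormant) = 0.6344, h(Active) = 0.5911, h(Casual) = 0.5399.
Starting from Active, the probability is 0.5911.

0.5911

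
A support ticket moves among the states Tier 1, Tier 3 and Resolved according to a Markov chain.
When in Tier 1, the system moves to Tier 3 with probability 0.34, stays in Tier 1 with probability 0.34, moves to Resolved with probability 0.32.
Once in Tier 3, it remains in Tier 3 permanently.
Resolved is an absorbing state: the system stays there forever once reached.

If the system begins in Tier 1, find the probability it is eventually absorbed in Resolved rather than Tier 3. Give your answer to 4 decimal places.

Let h(s) be the probability of absorption at Resolved starting from transient state s. Then h(Resolved) = 1 and h(Tier 3) = 0. By first-step analysis:
h(Tier 1) = 0.34·h(Tier 1) + 0.34·0 + 0.32·1
Solving: h(Tier 1) = 0.4848.
Starting from Tier 1, the probability is 0.4848.

0.4848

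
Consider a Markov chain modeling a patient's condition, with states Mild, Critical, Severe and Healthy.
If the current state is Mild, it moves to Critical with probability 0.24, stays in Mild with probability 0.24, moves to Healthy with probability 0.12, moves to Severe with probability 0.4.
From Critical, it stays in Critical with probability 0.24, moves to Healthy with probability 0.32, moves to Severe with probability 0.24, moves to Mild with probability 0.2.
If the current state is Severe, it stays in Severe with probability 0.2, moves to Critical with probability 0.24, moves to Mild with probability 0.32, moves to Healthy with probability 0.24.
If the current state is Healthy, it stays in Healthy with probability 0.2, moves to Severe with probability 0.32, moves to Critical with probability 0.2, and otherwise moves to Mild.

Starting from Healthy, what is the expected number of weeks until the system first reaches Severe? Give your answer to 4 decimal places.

3.0990

Let t(s) be the expected number of weeks to first reach Severe from state s, with t(Severe) = 0. Conditioning on the first week:
t(Mild) = 1 + 0.24·t(Mild) + 0.24·t(Critical) + 0.12·t(Healthy)
t(Critical) = 1 + 0.2·t(Mild) + 0.24·t(Critical) + 0.32·t(Healthy)
t(Healthy) = 1 + 0.28·t(Mild) + 0.2·t(Critical) + 0.2·t(Healthy)
Solving: t(Mild) = 2.8713, t(Critical) = 3.3762, t(Healthy) = 3.0990.
Expected weeks from Healthy to Severe: 3.0990.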